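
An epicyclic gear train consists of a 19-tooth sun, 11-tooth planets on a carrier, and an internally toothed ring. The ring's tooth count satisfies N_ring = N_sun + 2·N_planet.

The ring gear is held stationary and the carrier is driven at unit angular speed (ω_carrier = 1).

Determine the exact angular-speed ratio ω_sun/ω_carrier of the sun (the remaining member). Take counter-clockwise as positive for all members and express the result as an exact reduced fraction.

60/19

N_ring = 19 + 2·11 = 41
19(ω_s−ω_c) = −41(ω_r−ω_c),  ω_r=0, ω_c=1
ω_s = 1 − (41/19)(0−1) = 60/19
ω_s/ω_c = 60/19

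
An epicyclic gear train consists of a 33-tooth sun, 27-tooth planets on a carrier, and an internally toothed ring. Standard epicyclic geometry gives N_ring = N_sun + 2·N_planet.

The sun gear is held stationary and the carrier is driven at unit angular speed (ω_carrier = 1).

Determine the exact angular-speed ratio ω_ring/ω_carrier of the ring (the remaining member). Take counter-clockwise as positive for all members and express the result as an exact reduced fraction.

N_ring = 33 + 2·27 = 87
33(ω_s−ω_c) = −87(ω_r−ω_c),  ω_s=0, ω_c=1
ω_r = 1 − (33/87)(0−1) = 40/29
ω_r/ω_c = 40/29

40/29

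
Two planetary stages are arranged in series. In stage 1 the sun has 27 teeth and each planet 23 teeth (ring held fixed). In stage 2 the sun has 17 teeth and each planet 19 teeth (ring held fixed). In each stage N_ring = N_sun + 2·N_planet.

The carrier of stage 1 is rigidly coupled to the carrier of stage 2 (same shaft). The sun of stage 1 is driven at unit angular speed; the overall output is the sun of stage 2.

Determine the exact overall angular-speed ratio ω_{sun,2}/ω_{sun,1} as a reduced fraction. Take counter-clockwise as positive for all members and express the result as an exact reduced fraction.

486/425

Stage 1: N_ring = 27 + 2·23 = 73
Stage 1: 27(ω_s−ω_c) = −73(ω_r−ω_c),  ω_r=0, ω_s=1
Stage 1: 27(1−ω_c) = −73(0−ω_c)  ⇒  100ω_c = 27  ⇒  ω_c = 27/100
  ⇒ ω_c¹/ω_s¹ = 27/100
Stage 2: N_ring = 17 + 2·19 = 55
Stage 2: 17(ω_s−ω_c) = −55(ω_r−ω_c),  ω_r=0, ω_c=1
Stage 2: ω_s = 1 − (55/17)(0−1) = 72/17
  ⇒ ω_s²/ω_c² = 72/17
Coupling ω_c² = ω_c¹ ⇒ overall = 27/100 × 72/17 = 486/425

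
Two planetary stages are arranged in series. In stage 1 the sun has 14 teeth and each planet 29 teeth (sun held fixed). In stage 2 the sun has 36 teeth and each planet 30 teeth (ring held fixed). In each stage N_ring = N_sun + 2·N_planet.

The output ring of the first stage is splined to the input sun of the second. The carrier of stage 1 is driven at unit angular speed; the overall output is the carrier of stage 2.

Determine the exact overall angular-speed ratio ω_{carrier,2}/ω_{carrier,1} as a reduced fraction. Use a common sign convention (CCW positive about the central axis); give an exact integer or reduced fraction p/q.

Stage 1: N_ring = 14 + 2·29 = 72
Stage 1: 14(ω_s−ω_c) = −72(ω_r−ω_c),  ω_s=0, ω_c=1
Stage 1: ω_r = 1 − (14/72)(0−1) = 43/36
  ⇒ ω_r¹/ω_c¹ = 43/36
Stage 2: N_ring = 36 + 2·30 = 96
Stage 2: 36(ω_s−ω_c) = −96(ω_r−ω_c),  ω_r=0, ω_s=1
Stage 2: 36(1−ω_c) = −96(0−ω_c)  ⇒  132ω_c = 36  ⇒  ω_c = 3/11
  ⇒ ω_c²/ω_s² = 3/11
Coupling ω_s² = ω_r¹ ⇒ overall = 43/36 × 3/11 = 43/132

43/132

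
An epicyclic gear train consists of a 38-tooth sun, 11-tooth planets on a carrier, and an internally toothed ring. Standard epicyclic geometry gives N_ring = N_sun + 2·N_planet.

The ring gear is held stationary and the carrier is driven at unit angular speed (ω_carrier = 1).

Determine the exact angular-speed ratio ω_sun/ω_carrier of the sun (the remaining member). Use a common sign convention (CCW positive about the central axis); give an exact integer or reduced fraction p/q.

49/19

N_ring = 38 + 2·11 = 60
38(ω_s−ω_c) = −60(ω_r−ω_c),  ω_r=0, ω_c=1
ω_s = 1 − (60/38)(0−1) = 49/19
ω_s/ω_c = 49/19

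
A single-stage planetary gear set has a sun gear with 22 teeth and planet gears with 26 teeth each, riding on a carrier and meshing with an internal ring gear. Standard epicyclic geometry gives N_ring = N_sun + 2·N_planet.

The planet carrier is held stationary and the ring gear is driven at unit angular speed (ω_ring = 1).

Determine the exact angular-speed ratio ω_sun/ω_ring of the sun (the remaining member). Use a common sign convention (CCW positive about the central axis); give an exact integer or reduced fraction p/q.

N_ring = 22 + 2·26 = 74
22(ω_s−ω_c) = −74(ω_r−ω_c),  ω_c=0, ω_r=1
ω_s = 0 − (74/22)(1−0) = -37/11
ω_s/ω_r = -37/11

-37/11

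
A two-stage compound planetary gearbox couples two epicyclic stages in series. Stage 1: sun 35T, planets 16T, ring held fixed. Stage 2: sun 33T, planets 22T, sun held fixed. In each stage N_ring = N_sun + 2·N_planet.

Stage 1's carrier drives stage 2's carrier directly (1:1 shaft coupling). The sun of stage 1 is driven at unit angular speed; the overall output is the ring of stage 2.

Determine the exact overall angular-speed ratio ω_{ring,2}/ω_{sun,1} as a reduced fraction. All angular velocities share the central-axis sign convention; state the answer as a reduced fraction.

Stage 1: N_ring = 35 + 2·16 = 67
Stage 1: 35(ω_s−ω_c) = −67(ω_r−ω_c),  ω_r=0, ω_s=1
Stage 1: 35(1−ω_c) = −67(0−ω_c)  ⇒  102ω_c = 35  ⇒  ω_c = 35/102
  ⇒ ω_c¹/ω_s¹ = 35/102
Stage 2: N_ring = 33 + 2·22 = 77
Stage 2: 33(ω_s−ω_c) = −77(ω_r−ω_c),  ω_s=0, ω_c=1
Stage 2: ω_r = 1 − (33/77)(0−1) = 10/7
  ⇒ ω_r²/ω_c² = 10/7
Coupling ω_c² = ω_c¹ ⇒ overall = 35/102 × 10/7 = 25/51

25/51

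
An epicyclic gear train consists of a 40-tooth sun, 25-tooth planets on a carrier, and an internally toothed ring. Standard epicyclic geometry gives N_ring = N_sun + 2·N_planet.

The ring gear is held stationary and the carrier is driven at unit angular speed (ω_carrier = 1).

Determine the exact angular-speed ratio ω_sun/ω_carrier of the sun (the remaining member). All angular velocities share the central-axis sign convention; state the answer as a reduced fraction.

13/4

N_ring = 40 + 2·25 = 90
40(ω_s−ω_c) = −90(ω_r−ω_c),  ω_r=0, ω_c=1
ω_s = 1 − (90/40)(0−1) = 13/4
ω_s/ω_c = 13/4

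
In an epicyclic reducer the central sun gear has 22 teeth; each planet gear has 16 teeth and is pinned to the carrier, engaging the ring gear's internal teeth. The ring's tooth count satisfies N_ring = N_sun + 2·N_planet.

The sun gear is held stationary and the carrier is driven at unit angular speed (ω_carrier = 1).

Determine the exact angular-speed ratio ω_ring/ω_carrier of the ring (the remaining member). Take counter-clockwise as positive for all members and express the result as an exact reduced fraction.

N_ring = 22 + 2·16 = 54
22(ω_s−ω_c) = −54(ω_r−ω_c),  ω_s=0, ω_c=1
ω_r = 1 − (22/54)(0−1) = 38/27
ω_r/ω_c = 38/27

38/27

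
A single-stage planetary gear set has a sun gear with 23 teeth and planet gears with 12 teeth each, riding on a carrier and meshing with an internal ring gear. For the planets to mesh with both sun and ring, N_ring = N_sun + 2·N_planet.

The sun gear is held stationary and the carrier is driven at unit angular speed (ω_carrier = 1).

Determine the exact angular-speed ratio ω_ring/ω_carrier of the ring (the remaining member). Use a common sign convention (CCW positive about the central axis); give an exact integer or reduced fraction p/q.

70/47

N_ring = 23 + 2·12 = 47
23(ω_s−ω_c) = −47(ω_r−ω_c),  ω_s=0, ω_c=1
ω_r = 1 − (23/47)(0−1) = 70/47
ω_r/ω_c = 70/47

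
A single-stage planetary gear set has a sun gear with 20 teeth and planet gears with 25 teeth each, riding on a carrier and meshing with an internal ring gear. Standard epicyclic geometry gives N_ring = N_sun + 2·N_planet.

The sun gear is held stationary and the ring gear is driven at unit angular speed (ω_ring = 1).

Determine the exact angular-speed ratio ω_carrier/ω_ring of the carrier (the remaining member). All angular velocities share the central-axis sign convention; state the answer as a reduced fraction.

N_ring = 20 + 2·25 = 70
20(ω_s−ω_c) = −70(ω_r−ω_c),  ω_s=0, ω_r=1
20(0−ω_c) = −70(1−ω_c)  ⇒  90ω_c = 70  ⇒  ω_c = 7/9
ω_c/ω_r = 7/9

7/9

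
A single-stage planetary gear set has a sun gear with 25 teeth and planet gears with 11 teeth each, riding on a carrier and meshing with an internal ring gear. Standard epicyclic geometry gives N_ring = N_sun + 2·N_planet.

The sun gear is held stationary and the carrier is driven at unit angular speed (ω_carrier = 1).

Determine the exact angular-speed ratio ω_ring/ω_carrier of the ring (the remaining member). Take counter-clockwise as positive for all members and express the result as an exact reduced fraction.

N_ring = 25 + 2·11 = 47
25(ω_s−ω_c) = −47(ω_r−ω_c),  ω_s=0, ω_c=1
ω_r = 1 − (25/47)(0−1) = 72/47
ω_r/ω_c = 72/47

72/47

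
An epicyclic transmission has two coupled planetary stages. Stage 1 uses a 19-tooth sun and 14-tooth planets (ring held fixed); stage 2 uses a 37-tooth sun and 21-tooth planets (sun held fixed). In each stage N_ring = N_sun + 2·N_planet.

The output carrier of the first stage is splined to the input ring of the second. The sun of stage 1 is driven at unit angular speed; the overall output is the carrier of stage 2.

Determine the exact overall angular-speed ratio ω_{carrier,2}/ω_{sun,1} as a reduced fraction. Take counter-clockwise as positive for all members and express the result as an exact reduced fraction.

Stage 1: N_ring = 19 + 2·14 = 47
Stage 1: 19(ω_s−ω_c) = −47(ω_r−ω_c),  ω_r=0, ω_s=1
Stage 1: 19(1−ω_c) = −47(0−ω_c)  ⇒  66ω_c = 19  ⇒  ω_c = 19/66
  ⇒ ω_c¹/ω_s¹ = 19/66
Stage 2: N_ring = 37 + 2·21 = 79
Stage 2: 37(ω_s−ω_c) = −79(ω_r−ω_c),  ω_s=0, ω_r=1
Stage 2: 37(0−ω_c) = −79(1−ω_c)  ⇒  116ω_c = 79  ⇒  ω_c = 79/116
  ⇒ ω_c²/ω_r² = 79/116
Coupling ω_r² = ω_c¹ ⇒ overall = 19/66 × 79/116 = 1501/7656

1501/7656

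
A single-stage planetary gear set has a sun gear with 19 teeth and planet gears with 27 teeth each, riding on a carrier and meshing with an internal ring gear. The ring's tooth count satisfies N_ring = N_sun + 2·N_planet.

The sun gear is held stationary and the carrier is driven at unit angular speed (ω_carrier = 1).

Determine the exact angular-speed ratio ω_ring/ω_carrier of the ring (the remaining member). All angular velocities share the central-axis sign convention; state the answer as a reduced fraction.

N_ring = 19 + 2·27 = 73
19(ω_s−ω_c) = −73(ω_r−ω_c),  ω_s=0, ω_c=1
ω_r = 1 − (19/73)(0−1) = 92/73
ω_r/ω_c = 92/73

92/73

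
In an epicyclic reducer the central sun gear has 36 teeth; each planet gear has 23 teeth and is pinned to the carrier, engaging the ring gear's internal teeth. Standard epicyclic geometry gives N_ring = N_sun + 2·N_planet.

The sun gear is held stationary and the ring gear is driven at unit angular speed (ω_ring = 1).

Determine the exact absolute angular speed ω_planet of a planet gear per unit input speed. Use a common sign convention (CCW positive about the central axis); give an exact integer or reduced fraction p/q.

N_ring = 36 + 2·23 = 82
36(ω_s−ω_c) = −82(ω_r−ω_c),  ω_s=0, ω_r=1
36(0−ω_c) = −82(1−ω_c)  ⇒  118ω_c = 82  ⇒  ω_c = 41/59
sun–planet: 36·(0−41/59) = −23·(ω_p−ω_c)  ⇒  ω_p−ω_c = −(36/23)·(-41/59) = 1476/1357
ω_p = 41/59 + 1476/1357 = 41/23

41/23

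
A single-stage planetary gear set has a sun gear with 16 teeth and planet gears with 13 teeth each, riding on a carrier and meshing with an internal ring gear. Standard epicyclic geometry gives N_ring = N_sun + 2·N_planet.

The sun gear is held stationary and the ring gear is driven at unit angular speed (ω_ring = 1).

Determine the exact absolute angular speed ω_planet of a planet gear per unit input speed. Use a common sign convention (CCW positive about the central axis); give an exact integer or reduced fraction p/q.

N_ring = 16 + 2·13 = 42
16(ω_s−ω_c) = −42(ω_r−ω_c),  ω_s=0, ω_r=1
16(0−ω_c) = −42(1−ω_c)  ⇒  58ω_c = 42  ⇒  ω_c = 21/29
sun–planet: 16·(0−21/29) = −13·(ω_p−ω_c)  ⇒  ω_p−ω_c = −(16/13)·(-21/29) = 336/377
ω_p = 21/29 + 336/377 = 21/13

21/13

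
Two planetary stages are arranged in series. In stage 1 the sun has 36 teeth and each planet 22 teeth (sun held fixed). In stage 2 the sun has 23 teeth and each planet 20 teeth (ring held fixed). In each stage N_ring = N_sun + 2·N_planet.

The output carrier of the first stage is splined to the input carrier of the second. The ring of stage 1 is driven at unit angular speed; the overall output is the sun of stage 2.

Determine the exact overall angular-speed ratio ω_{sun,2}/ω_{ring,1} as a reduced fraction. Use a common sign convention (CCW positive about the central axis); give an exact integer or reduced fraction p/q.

Stage 1: N_ring = 36 + 2·22 = 80
Stage 1: 36(ω_s−ω_c) = −80(ω_r−ω_c),  ω_s=0, ω_r=1
Stage 1: 36(0−ω_c) = −80(1−ω_c)  ⇒  116ω_c = 80  ⇒  ω_c = 20/29
  ⇒ ω_c¹/ω_r¹ = 20/29
Stage 2: N_ring = 23 + 2·20 = 63
Stage 2: 23(ω_s−ω_c) = −63(ω_r−ω_c),  ω_r=0, ω_c=1
Stage 2: ω_s = 1 − (63/23)(0−1) = 86/23
  ⇒ ω_s²/ω_c² = 86/23
Coupling ω_c² = ω_c¹ ⇒ overall = 20/29 × 86/23 = 1720/667

1720/667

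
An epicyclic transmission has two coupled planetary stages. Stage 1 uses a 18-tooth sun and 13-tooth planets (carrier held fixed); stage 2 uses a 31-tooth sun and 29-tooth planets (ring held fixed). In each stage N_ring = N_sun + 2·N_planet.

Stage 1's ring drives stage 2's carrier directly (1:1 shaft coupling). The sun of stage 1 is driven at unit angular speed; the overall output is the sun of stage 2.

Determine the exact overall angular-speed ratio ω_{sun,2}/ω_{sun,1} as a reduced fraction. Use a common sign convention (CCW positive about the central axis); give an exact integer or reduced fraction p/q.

Stage 1: N_ring = 18 + 2·13 = 44
Stage 1: 18(ω_s−ω_c) = −44(ω_r−ω_c),  ω_c=0, ω_s=1
Stage 1: ω_r = 0 − (18/44)(1−0) = -9/22
  ⇒ ω_r¹/ω_s¹ = -9/22
Stage 2: N_ring = 31 + 2·29 = 89
Stage 2: 31(ω_s−ω_c) = −89(ω_r−ω_c),  ω_r=0, ω_c=1
Stage 2: ω_s = 1 − (89/31)(0−1) = 120/31
  ⇒ ω_s²/ω_c² = 120/31
Coupling ω_c² = ω_r¹ ⇒ overall = -9/22 × 120/31 = -540/341

-540/341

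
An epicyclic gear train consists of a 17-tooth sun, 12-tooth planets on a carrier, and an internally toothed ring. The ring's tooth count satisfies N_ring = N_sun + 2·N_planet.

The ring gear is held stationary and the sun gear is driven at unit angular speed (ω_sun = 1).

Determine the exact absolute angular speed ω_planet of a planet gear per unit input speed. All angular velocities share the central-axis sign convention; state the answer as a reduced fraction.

N_ring = 17 + 2·12 = 41
17(ω_s−ω_c) = −41(ω_r−ω_c),  ω_r=0, ω_s=1
17(1−ω_c) = −41(0−ω_c)  ⇒  58ω_c = 17  ⇒  ω_c = 17/58
sun–planet: 17·(1−17/58) = −12·(ω_p−ω_c)  ⇒  ω_p−ω_c = −(17/12)·(41/58) = -697/696
ω_p = 17/58 − 697/696 = -17/24

-17/24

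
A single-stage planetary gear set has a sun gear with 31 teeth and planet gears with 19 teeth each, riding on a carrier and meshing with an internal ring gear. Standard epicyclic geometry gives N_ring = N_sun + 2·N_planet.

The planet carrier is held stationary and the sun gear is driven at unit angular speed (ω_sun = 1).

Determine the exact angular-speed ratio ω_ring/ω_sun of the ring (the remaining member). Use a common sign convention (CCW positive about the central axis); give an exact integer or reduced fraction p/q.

N_ring = 31 + 2·19 = 69
31(ω_s−ω_c) = −69(ω_r−ω_c),  ω_c=0, ω_s=1
ω_r = 0 − (31/69)(1−0) = -31/69
ω_r/ω_s = -31/69

-31/69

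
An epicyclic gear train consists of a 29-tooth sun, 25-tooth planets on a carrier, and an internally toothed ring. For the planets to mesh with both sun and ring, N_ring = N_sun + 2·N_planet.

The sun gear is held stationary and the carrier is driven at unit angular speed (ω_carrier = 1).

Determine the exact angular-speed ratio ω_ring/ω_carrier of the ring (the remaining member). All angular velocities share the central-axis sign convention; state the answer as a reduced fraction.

108/79

N_ring = 29 + 2·25 = 79
29(ω_s−ω_c) = −79(ω_r−ω_c),  ω_s=0, ω_c=1
ω_r = 1 − (29/79)(0−1) = 108/79
ω_r/ω_c = 108/79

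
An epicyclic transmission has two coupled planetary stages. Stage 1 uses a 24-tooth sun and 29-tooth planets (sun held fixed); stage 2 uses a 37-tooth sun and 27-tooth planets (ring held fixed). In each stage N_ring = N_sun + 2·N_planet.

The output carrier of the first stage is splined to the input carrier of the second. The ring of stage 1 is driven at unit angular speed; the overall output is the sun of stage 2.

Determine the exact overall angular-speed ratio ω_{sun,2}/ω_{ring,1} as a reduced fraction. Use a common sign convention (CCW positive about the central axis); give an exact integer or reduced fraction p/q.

Stage 1: N_ring = 24 + 2·29 = 82
Stage 1: 24(ω_s−ω_c) = −82(ω_r−ω_c),  ω_s=0, ω_r=1
Stage 1: 24(0−ω_c) = −82(1−ω_c)  ⇒  106ω_c = 82  ⇒  ω_c = 41/53
  ⇒ ω_c¹/ω_r¹ = 41/53
Stage 2: N_ring = 37 + 2·27 = 91
Stage 2: 37(ω_s−ω_c) = −91(ω_r−ω_c),  ω_r=0, ω_c=1
Stage 2: ω_s = 1 − (91/37)(0−1) = 128/37
  ⇒ ω_s²/ω_c² = 128/37
Coupling ω_c² = ω_c¹ ⇒ overall = 41/53 × 128/37 = 5248/1961

5248/1961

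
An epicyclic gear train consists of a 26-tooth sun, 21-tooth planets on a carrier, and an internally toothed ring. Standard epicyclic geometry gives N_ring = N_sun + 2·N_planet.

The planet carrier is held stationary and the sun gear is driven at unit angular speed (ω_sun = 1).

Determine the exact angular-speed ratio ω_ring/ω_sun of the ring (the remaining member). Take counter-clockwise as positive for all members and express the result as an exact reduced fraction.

N_ring = 26 + 2·21 = 68
26(ω_s−ω_c) = −68(ω_r−ω_c),  ω_c=0, ω_s=1
ω_r = 0 − (26/68)(1−0) = -13/34
ω_r/ω_s = -13/34

-13/34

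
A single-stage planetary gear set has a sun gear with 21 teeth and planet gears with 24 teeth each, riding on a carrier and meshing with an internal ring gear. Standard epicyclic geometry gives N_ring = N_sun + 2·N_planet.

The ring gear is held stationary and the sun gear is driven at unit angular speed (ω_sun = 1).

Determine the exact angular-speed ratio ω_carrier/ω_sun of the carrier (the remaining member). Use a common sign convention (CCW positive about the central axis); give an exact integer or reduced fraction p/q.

7/30

N_ring = 21 + 2·24 = 69
21(ω_s−ω_c) = −69(ω_r−ω_c),  ω_r=0, ω_s=1
21(1−ω_c) = −69(0−ω_c)  ⇒  90ω_c = 21  ⇒  ω_c = 7/30
ω_c/ω_s = 7/30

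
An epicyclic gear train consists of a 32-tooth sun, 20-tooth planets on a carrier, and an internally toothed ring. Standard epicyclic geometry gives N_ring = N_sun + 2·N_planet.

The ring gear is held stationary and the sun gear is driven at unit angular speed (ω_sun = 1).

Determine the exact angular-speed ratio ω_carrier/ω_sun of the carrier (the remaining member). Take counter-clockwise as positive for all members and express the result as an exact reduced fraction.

4/13

N_ring = 32 + 2·20 = 72
32(ω_s−ω_c) = −72(ω_r−ω_c),  ω_r=0, ω_s=1
32(1−ω_c) = −72(0−ω_c)  ⇒  104ω_c = 32  ⇒  ω_c = 4/13
ω_c/ω_s = 4/13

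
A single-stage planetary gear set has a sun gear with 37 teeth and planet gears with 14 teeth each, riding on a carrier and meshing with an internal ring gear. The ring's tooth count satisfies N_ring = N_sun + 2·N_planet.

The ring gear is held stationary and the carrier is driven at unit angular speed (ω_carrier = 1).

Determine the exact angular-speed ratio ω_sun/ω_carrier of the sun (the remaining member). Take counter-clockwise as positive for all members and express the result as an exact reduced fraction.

102/37

N_ring = 37 + 2·14 = 65
37(ω_s−ω_c) = −65(ω_r−ω_c),  ω_r=0, ω_c=1
ω_s = 1 − (65/37)(0−1) = 102/37
ω_s/ω_c = 102/37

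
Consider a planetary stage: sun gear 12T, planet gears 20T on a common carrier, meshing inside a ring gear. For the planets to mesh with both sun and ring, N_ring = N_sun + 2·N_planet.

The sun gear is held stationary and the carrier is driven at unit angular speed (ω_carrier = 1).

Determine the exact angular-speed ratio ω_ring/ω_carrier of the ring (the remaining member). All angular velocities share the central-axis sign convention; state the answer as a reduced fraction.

N_ring = 12 + 2·20 = 52
12(ω_s−ω_c) = −52(ω_r−ω_c),  ω_s=0, ω_c=1
ω_r = 1 − (12/52)(0−1) = 16/13
ω_r/ω_c = 16/13

16/13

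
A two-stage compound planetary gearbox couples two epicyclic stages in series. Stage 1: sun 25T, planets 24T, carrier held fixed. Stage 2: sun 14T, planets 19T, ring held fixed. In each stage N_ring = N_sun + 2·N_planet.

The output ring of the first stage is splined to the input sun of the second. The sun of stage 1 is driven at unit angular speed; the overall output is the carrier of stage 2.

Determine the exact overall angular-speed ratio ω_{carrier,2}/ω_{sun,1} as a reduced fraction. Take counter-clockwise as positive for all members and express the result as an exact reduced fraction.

-175/2409

Stage 1: N_ring = 25 + 2·24 = 73
Stage 1: 25(ω_s−ω_c) = −73(ω_r−ω_c),  ω_c=0, ω_s=1
Stage 1: ω_r = 0 − (25/73)(1−0) = -25/73
  ⇒ ω_r¹/ω_s¹ = -25/73
Stage 2: N_ring = 14 + 2·19 = 52
Stage 2: 14(ω_s−ω_c) = −52(ω_r−ω_c),  ω_r=0, ω_s=1
Stage 2: 14(1−ω_c) = −52(0−ω_c)  ⇒  66ω_c = 14  ⇒  ω_c = 7/33
  ⇒ ω_c²/ω_s² = 7/33
Coupling ω_s² = ω_r¹ ⇒ overall = -25/73 × 7/33 = -175/2409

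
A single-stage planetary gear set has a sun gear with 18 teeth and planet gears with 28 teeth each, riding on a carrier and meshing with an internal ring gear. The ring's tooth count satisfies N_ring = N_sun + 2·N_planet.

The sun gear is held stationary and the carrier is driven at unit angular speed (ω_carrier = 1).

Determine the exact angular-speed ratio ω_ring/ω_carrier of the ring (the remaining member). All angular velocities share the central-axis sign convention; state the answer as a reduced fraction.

46/37

N_ring = 18 + 2·28 = 74
18(ω_s−ω_c) = −74(ω_r−ω_c),  ω_s=0, ω_c=1
ω_r = 1 − (18/74)(0−1) = 46/37
ω_r/ω_c = 46/37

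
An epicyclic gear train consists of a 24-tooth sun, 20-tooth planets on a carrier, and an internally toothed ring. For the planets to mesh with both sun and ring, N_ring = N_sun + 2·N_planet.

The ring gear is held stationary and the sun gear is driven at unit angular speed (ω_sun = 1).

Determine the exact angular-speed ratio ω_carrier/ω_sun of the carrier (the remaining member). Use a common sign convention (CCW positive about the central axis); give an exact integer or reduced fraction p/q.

3/11

N_ring = 24 + 2·20 = 64
24(ω_s−ω_c) = −64(ω_r−ω_c),  ω_r=0, ω_s=1
24(1−ω_c) = −64(0−ω_c)  ⇒  88ω_c = 24  ⇒  ω_c = 3/11
ω_c/ω_s = 3/11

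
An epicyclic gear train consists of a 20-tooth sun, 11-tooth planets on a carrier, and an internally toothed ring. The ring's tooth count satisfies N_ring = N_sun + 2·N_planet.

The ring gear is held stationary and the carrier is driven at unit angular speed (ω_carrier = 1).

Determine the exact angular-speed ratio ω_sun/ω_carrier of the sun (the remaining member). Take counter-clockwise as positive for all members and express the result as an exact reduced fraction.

31/10

N_ring = 20 + 2·11 = 42
20(ω_s−ω_c) = −42(ω_r−ω_c),  ω_r=0, ω_c=1
ω_s = 1 − (42/20)(0−1) = 31/10
ω_s/ω_c = 31/10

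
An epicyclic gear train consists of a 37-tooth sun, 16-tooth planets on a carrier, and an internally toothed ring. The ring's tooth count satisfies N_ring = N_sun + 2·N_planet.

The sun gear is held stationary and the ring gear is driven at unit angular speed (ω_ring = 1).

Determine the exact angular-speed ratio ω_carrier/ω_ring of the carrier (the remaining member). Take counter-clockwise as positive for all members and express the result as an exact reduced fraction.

69/106

N_ring = 37 + 2·16 = 69
37(ω_s−ω_c) = −69(ω_r−ω_c),  ω_s=0, ω_r=1
37(0−ω_c) = −69(1−ω_c)  ⇒  106ω_c = 69  ⇒  ω_c = 69/106
ω_c/ω_r = 69/106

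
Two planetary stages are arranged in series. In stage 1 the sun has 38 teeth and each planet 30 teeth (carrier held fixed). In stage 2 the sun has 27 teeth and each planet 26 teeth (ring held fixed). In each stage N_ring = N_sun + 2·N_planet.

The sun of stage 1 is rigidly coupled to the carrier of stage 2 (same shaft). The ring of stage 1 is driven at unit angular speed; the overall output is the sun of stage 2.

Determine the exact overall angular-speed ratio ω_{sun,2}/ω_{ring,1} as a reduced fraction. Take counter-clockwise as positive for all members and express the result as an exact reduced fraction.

Stage 1: N_ring = 38 + 2·30 = 98
Stage 1: 38(ω_s−ω_c) = −98(ω_r−ω_c),  ω_c=0, ω_r=1
Stage 1: ω_s = 0 − (98/38)(1−0) = -49/19
  ⇒ ω_s¹/ω_r¹ = -49/19
Stage 2: N_ring = 27 + 2·26 = 79
Stage 2: 27(ω_s−ω_c) = −79(ω_r−ω_c),  ω_r=0, ω_c=1
Stage 2: ω_s = 1 − (79/27)(0−1) = 106/27
  ⇒ ω_s²/ω_c² = 106/27
Coupling ω_c² = ω_s¹ ⇒ overall = -49/19 × 106/27 = -5194/513

-5194/513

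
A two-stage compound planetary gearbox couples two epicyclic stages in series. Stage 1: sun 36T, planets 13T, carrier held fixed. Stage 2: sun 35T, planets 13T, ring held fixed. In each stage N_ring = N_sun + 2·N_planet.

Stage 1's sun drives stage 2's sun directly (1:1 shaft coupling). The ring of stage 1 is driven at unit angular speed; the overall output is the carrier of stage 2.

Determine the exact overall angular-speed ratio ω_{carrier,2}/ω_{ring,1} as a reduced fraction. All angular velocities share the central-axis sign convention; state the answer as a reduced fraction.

-1085/1728

Stage 1: N_ring = 36 + 2·13 = 62
Stage 1: 36(ω_s−ω_c) = −62(ω_r−ω_c),  ω_c=0, ω_r=1
Stage 1: ω_s = 0 − (62/36)(1−0) = -31/18
  ⇒ ω_s¹/ω_r¹ = -31/18
Stage 2: N_ring = 35 + 2·13 = 61
Stage 2: 35(ω_s−ω_c) = −61(ω_r−ω_c),  ω_r=0, ω_s=1
Stage 2: 35(1−ω_c) = −61(0−ω_c)  ⇒  96ω_c = 35  ⇒  ω_c = 35/96
  ⇒ ω_c²/ω_s² = 35/96
Coupling ω_s² = ω_s¹ ⇒ overall = -31/18 × 35/96 = -1085/1728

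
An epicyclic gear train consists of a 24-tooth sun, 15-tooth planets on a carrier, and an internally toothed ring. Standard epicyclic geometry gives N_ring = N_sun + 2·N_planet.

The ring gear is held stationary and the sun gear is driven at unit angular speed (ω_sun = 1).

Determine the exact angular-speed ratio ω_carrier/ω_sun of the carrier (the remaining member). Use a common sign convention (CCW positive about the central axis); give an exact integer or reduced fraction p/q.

N_ring = 24 + 2·15 = 54
24(ω_s−ω_c) = −54(ω_r−ω_c),  ω_r=0, ω_s=1
24(1−ω_c) = −54(0−ω_c)  ⇒  78ω_c = 24  ⇒  ω_c = 4/13
ω_c/ω_s = 4/13

4/13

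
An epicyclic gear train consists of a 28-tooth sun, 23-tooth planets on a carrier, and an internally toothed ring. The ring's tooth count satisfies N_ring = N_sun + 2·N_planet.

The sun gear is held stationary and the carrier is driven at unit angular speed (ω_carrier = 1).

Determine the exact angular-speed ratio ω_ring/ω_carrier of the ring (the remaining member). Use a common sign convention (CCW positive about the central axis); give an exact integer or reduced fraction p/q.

51/37

N_ring = 28 + 2·23 = 74
28(ω_s−ω_c) = −74(ω_r−ω_c),  ω_s=0, ω_c=1
ω_r = 1 − (28/74)(0−1) = 51/37
ω_r/ω_c = 51/37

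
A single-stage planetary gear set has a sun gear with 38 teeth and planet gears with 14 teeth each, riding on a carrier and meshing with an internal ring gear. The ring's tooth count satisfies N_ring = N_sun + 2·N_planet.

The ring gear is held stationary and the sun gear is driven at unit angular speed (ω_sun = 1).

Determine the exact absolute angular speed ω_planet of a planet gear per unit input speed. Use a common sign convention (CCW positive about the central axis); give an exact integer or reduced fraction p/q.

-19/14

N_ring = 38 + 2·14 = 66
38(ω_s−ω_c) = −66(ω_r−ω_c),  ω_r=0, ω_s=1
38(1−ω_c) = −66(0−ω_c)  ⇒  104ω_c = 38  ⇒  ω_c = 19/52
sun–planet: 38·(1−19/52) = −14·(ω_p−ω_c)  ⇒  ω_p−ω_c = −(38/14)·(33/52) = -627/364
ω_p = 19/52 − 627/364 = -19/14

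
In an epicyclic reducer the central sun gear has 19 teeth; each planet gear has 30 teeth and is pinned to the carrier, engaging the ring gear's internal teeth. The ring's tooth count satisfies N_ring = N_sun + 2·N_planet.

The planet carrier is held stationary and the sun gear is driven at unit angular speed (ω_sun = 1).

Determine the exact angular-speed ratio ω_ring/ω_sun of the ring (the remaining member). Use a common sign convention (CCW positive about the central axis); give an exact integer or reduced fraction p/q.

-19/79

N_ring = 19 + 2·30 = 79
19(ω_s−ω_c) = −79(ω_r−ω_c),  ω_c=0, ω_s=1
ω_r = 0 − (19/79)(1−0) = -19/79
ω_r/ω_s = -19/79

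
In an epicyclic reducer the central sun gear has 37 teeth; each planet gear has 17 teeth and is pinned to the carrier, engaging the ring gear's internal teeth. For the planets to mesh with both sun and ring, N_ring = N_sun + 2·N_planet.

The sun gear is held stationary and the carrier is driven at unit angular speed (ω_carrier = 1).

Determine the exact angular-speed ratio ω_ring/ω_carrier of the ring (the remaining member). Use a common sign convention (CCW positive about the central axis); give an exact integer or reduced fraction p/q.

108/71

N_ring = 37 + 2·17 = 71
37(ω_s−ω_c) = −71(ω_r−ω_c),  ω_s=0, ω_c=1
ω_r = 1 − (37/71)(0−1) = 108/71
ω_r/ω_c = 108/71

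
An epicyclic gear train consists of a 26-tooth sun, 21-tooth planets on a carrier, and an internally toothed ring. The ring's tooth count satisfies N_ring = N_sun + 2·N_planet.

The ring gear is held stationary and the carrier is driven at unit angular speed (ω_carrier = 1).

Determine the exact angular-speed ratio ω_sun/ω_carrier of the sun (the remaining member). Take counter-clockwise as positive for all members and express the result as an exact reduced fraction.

47/13

N_ring = 26 + 2·21 = 68
26(ω_s−ω_c) = −68(ω_r−ω_c),  ω_r=0, ω_c=1
ω_s = 1 − (68/26)(0−1) = 47/13
ω_s/ω_c = 47/13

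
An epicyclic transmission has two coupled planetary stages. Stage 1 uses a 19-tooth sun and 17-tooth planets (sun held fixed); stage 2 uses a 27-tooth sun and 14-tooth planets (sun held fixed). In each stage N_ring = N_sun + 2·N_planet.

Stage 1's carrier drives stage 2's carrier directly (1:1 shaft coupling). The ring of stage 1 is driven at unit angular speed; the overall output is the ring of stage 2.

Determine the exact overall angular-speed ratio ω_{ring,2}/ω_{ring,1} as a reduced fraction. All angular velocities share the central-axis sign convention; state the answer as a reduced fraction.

2173/1980

Stage 1: N_ring = 19 + 2·17 = 53
Stage 1: 19(ω_s−ω_c) = −53(ω_r−ω_c),  ω_s=0, ω_r=1
Stage 1: 19(0−ω_c) = −53(1−ω_c)  ⇒  72ω_c = 53  ⇒  ω_c = 53/72
  ⇒ ω_c¹/ω_r¹ = 53/72
Stage 2: N_ring = 27 + 2·14 = 55
Stage 2: 27(ω_s−ω_c) = −55(ω_r−ω_c),  ω_s=0, ω_c=1
Stage 2: ω_r = 1 − (27/55)(0−1) = 82/55
  ⇒ ω_r²/ω_c² = 82/55
Coupling ω_c² = ω_c¹ ⇒ overall = 53/72 × 82/55 = 2173/1980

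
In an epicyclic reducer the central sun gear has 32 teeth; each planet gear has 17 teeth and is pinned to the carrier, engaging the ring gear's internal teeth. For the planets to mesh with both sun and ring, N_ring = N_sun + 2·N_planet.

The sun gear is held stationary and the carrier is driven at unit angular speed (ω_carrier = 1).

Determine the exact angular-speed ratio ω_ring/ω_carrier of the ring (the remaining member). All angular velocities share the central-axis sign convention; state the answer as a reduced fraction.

N_ring = 32 + 2·17 = 66
32(ω_s−ω_c) = −66(ω_r−ω_c),  ω_s=0, ω_c=1
ω_r = 1 − (32/66)(0−1) = 49/33
ω_r/ω_c = 49/33

49/33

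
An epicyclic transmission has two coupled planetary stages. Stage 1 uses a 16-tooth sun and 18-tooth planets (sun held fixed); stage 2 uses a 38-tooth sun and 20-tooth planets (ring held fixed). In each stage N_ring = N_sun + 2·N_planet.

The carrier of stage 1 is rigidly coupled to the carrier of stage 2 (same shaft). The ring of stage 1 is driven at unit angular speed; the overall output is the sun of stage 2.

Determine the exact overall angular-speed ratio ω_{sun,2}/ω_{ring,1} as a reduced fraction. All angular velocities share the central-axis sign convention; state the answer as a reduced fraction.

Stage 1: N_ring = 16 + 2·18 = 52
Stage 1: 16(ω_s−ω_c) = −52(ω_r−ω_c),  ω_s=0, ω_r=1
Stage 1: 16(0−ω_c) = −52(1−ω_c)  ⇒  68ω_c = 52  ⇒  ω_c = 13/17
  ⇒ ω_c¹/ω_r¹ = 13/17
Stage 2: N_ring = 38 + 2·20 = 78
Stage 2: 38(ω_s−ω_c) = −78(ω_r−ω_c),  ω_r=0, ω_c=1
Stage 2: ω_s = 1 − (78/38)(0−1) = 58/19
  ⇒ ω_s²/ω_c² = 58/19
Coupling ω_c² = ω_c¹ ⇒ overall = 13/17 × 58/19 = 754/323

754/323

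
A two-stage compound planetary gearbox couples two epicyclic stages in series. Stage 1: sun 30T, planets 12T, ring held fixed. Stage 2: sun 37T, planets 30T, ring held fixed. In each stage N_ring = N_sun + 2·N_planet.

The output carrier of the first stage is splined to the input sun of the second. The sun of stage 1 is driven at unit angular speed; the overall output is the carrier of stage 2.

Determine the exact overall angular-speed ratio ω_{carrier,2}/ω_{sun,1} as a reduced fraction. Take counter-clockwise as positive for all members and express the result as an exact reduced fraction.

185/1876

Stage 1: N_ring = 30 + 2·12 = 54
Stage 1: 30(ω_s−ω_c) = −54(ω_r−ω_c),  ω_r=0, ω_s=1
Stage 1: 30(1−ω_c) = −54(0−ω_c)  ⇒  84ω_c = 30  ⇒  ω_c = 5/14
  ⇒ ω_c¹/ω_s¹ = 5/14
Stage 2: N_ring = 37 + 2·30 = 97
Stage 2: 37(ω_s−ω_c) = −97(ω_r−ω_c),  ω_r=0, ω_s=1
Stage 2: 37(1−ω_c) = −97(0−ω_c)  ⇒  134ω_c = 37  ⇒  ω_c = 37/134
  ⇒ ω_c²/ω_s² = 37/134
Coupling ω_s² = ω_c¹ ⇒ overall = 5/14 × 37/134 = 185/1876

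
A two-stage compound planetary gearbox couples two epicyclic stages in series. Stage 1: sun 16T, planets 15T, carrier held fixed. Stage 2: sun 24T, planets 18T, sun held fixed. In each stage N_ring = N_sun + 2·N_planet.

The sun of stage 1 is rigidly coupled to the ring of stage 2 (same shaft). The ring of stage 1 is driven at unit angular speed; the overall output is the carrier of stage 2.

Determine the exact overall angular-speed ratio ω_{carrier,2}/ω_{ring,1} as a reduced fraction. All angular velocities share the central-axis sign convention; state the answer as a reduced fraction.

Stage 1: N_ring = 16 + 2·15 = 46
Stage 1: 16(ω_s−ω_c) = −46(ω_r−ω_c),  ω_c=0, ω_r=1
Stage 1: ω_s = 0 − (46/16)(1−0) = -23/8
  ⇒ ω_s¹/ω_r¹ = -23/8
Stage 2: N_ring = 24 + 2·18 = 60
Stage 2: 24(ω_s−ω_c) = −60(ω_r−ω_c),  ω_s=0, ω_r=1
Stage 2: 24(0−ω_c) = −60(1−ω_c)  ⇒  84ω_c = 60  ⇒  ω_c = 5/7
  ⇒ ω_c²/ω_r² = 5/7
Coupling ω_r² = ω_s¹ ⇒ overall = -23/8 × 5/7 = -115/56

-115/56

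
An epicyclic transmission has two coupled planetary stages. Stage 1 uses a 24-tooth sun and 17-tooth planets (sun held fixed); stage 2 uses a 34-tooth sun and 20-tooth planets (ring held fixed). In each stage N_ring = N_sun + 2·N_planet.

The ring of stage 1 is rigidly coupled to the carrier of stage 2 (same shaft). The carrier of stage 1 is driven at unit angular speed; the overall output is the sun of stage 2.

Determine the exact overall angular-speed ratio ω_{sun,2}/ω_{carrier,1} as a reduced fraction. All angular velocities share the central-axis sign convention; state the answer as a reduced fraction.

Stage 1: N_ring = 24 + 2·17 = 58
Stage 1: 24(ω_s−ω_c) = −58(ω_r−ω_c),  ω_s=0, ω_c=1
Stage 1: ω_r = 1 − (24/58)(0−1) = 41/29
  ⇒ ω_r¹/ω_c¹ = 41/29
Stage 2: N_ring = 34 + 2·20 = 74
Stage 2: 34(ω_s−ω_c) = −74(ω_r−ω_c),  ω_r=0, ω_c=1
Stage 2: ω_s = 1 − (74/34)(0−1) = 54/17
  ⇒ ω_s²/ω_c² = 54/17
Coupling ω_c² = ω_r¹ ⇒ overall = 41/29 × 54/17 = 2214/493

2214/493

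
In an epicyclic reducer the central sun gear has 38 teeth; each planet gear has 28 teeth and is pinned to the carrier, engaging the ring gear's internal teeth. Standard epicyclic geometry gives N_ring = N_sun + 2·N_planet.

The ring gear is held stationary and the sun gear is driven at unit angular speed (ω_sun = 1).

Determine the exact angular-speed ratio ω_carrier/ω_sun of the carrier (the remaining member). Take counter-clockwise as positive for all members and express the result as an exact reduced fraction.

N_ring = 38 + 2·28 = 94
38(ω_s−ω_c) = −94(ω_r−ω_c),  ω_r=0, ω_s=1
38(1−ω_c) = −94(0−ω_c)  ⇒  132ω_c = 38  ⇒  ω_c = 19/66
ω_c/ω_s = 19/66

19/66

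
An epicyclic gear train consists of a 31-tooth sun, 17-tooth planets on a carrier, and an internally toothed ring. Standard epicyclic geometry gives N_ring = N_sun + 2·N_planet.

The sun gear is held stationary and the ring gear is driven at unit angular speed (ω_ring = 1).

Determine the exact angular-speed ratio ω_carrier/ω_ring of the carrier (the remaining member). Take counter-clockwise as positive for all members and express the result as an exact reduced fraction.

65/96

N_ring = 31 + 2·17 = 65
31(ω_s−ω_c) = −65(ω_r−ω_c),  ω_s=0, ω_r=1
31(0−ω_c) = −65(1−ω_c)  ⇒  96ω_c = 65  ⇒  ω_c = 65/96
ω_c/ω_r = 65/96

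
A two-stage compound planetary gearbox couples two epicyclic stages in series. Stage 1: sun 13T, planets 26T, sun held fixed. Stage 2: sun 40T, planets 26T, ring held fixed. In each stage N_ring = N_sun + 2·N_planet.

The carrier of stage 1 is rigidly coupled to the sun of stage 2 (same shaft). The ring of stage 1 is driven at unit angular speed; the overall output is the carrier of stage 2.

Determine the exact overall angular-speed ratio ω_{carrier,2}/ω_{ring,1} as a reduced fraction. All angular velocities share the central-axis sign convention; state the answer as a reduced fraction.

25/99

Stage 1: N_ring = 13 + 2·26 = 65
Stage 1: 13(ω_s−ω_c) = −65(ω_r−ω_c),  ω_s=0, ω_r=1
Stage 1: 13(0−ω_c) = −65(1−ω_c)  ⇒  78ω_c = 65  ⇒  ω_c = 5/6
  ⇒ ω_c¹/ω_r¹ = 5/6
Stage 2: N_ring = 40 + 2·26 = 92
Stage 2: 40(ω_s−ω_c) = −92(ω_r−ω_c),  ω_r=0, ω_s=1
Stage 2: 40(1−ω_c) = −92(0−ω_c)  ⇒  132ω_c = 40  ⇒  ω_c = 10/33
  ⇒ ω_c²/ω_s² = 10/33
Coupling ω_s² = ω_c¹ ⇒ overall = 5/6 × 10/33 = 25/99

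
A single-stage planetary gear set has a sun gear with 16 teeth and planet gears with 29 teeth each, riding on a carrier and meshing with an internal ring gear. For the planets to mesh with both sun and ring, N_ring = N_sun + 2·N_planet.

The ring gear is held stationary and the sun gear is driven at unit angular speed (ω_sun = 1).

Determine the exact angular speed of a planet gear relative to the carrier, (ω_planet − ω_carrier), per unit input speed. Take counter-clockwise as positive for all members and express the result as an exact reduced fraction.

N_ring = 16 + 2·29 = 74
16(ω_s−ω_c) = −74(ω_r−ω_c),  ω_r=0, ω_s=1
16(1−ω_c) = −74(0−ω_c)  ⇒  90ω_c = 16  ⇒  ω_c = 8/45
sun–planet: 16·(1−8/45) = −29·(ω_p−ω_c)  ⇒  ω_p−ω_c = −(16/29)·(37/45) = -592/1305

-592/1305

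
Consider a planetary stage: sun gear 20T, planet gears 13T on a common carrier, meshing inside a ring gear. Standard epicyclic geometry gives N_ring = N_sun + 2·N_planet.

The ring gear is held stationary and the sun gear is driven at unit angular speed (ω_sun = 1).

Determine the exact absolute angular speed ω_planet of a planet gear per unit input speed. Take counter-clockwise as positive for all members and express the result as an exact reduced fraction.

N_ring = 20 + 2·13 = 46
20(ω_s−ω_c) = −46(ω_r−ω_c),  ω_r=0, ω_s=1
20(1−ω_c) = −46(0−ω_c)  ⇒  66ω_c = 20  ⇒  ω_c = 10/33
sun–planet: 20·(1−10/33) = −13·(ω_p−ω_c)  ⇒  ω_p−ω_c = −(20/13)·(23/33) = -460/429
ω_p = 10/33 − 460/429 = -10/13

-10/13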